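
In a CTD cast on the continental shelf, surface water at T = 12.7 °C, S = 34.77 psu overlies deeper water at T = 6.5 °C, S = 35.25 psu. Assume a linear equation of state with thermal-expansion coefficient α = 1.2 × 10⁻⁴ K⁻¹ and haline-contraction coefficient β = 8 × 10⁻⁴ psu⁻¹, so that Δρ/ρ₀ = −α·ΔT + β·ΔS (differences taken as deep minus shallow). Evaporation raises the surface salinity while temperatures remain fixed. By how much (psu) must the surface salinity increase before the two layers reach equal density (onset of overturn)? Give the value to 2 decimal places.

1.41 psu

Neutral buoyancy requires −α(T_deep − T_surf) + β(S_deep − S_surf′) = 0.
S_surf′ = S_deep − (α/β)·ΔT = 35.25 − (1.2 × 10⁻⁴/8 × 10⁻⁴)·(-6.2) = 36.1800 psu.
Increase required: 36.1800 − 34.77 = 1.4100 psu.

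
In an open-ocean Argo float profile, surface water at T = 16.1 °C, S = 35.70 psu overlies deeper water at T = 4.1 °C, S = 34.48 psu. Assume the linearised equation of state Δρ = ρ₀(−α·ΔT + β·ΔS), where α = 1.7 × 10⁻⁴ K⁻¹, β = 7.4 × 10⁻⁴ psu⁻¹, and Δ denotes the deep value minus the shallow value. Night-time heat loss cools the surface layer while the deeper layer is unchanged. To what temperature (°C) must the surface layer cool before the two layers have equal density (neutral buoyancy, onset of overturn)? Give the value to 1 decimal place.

9.4 °C

Neutral buoyancy requires Δρ = 0, i.e. −α(T_deep − T_surf′) + β(S_deep − S_surf) = 0.
T_surf′ = T_deep − (β/α)·ΔS = 4.1 − (7.4 × 10⁻⁴/1.7 × 10⁻⁴)·(-1.22) = 9.411 °C.
Cooling required: 16.1 − (9.411) = 6.689 °C.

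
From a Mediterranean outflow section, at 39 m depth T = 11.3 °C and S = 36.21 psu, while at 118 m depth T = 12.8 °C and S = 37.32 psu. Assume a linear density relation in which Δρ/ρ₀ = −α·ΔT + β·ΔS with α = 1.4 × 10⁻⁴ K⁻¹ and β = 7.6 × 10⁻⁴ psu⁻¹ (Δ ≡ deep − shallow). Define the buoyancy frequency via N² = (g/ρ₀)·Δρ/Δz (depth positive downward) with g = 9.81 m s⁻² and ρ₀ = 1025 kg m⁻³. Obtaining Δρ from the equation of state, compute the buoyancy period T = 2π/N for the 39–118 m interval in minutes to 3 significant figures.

ΔT = +1.5 K, ΔS = +1.11 psu (deep − shallow).
Δρ/ρ₀ = −αΔT + βΔS = -2.10 × 10⁻⁴ + 8.436 × 10⁻⁴ = 6.336 × 10⁻⁴, so Δρ ≈ 0.6494 kg m⁻³.
N² = (g/ρ₀)·Δρ/Δz = g·(Δρ/ρ₀)/Δz = 9.81 × 6.336 × 10⁻⁴ / 79 = 7.8679 × 10⁻⁵ s⁻².
N = √(7.8679 × 10⁻⁵) = 8.8701 × 10⁻³ rad s⁻¹ → T = 2π/N = 708.36 s = 11.806 min ≈ 11.8 min.

11.8 min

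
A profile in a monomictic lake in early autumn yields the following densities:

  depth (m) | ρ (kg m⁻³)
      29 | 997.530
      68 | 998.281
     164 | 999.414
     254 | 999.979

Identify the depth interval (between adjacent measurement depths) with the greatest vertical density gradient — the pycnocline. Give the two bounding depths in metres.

Compute the density gradient over each adjacent pair:
  29–68 m: Δρ/Δz = 0.751/39 = 0.019 kg m⁻⁴
  68–164 m: Δρ/Δz = 1.133/96 = 0.012 kg m⁻⁴
  164–254 m: Δρ/Δz = 0.565/90 = 6.3 × 10⁻³ kg m⁻⁴
The largest gradient is in the 29–68 m interval — the pycnocline.

29–68 m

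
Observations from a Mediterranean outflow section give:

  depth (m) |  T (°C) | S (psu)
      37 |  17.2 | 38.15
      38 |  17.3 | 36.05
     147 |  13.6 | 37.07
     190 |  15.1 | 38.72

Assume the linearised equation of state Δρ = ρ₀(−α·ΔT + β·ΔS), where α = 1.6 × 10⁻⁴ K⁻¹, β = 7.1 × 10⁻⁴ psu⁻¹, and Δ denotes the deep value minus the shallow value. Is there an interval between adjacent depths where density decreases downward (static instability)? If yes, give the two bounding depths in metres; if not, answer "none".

Evaluate Δρ/ρ₀ = −αΔT + βΔS across each adjacent pair:
  37–38 m: −αΔT+βΔS = −(1.6 × 10⁻⁴)(+0.1)+(7.1 × 10⁻⁴)(-2.10) = -1.5 × 10⁻³ → UNSTABLE
  38–147 m: −αΔT+βΔS = −(1.6 × 10⁻⁴)(-3.7)+(7.1 × 10⁻⁴)(+1.02) = 1.3 × 10⁻³ → stable
  147–190 m: −αΔT+βΔS = −(1.6 × 10⁻⁴)(+1.5)+(7.1 × 10⁻⁴)(+1.65) = 9.3 × 10⁻⁴ → stable
The 37–38 m interval has Δρ < 0: lighter water underlies denser water.

37–38 m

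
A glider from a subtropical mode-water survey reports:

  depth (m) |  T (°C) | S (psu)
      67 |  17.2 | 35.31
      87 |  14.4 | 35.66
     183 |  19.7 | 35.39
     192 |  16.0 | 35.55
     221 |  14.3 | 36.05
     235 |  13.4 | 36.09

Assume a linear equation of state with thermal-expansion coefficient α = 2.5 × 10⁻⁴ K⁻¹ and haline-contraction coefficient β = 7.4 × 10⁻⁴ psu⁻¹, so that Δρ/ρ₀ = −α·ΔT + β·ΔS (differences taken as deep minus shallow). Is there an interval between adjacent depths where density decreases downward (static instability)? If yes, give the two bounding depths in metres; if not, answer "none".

87–183 m

Evaluate Δρ/ρ₀ = −αΔT + βΔS across each adjacent pair:
  67–87 m: −αΔT+βΔS = −(2.5 × 10⁻⁴)(-2.8)+(7.4 × 10⁻⁴)(+0.35) = 9.6 × 10⁻⁴ → stable
  87–183 m: −αΔT+βΔS = −(2.5 × 10⁻⁴)(+5.3)+(7.4 × 10⁻⁴)(-0.27) = -1.5 × 10⁻³ → UNSTABLE
  183–192 m: −αΔT+βΔS = −(2.5 × 10⁻⁴)(-3.7)+(7.4 × 10⁻⁴)(+0.16) = 1.0 × 10⁻³ → stable
  192–221 m: −αΔT+βΔS = −(2.5 × 10⁻⁴)(-1.7)+(7.4 × 10⁻⁴)(+0.50) = 7.9 × 10⁻⁴ → stable
  221–235 m: −αΔT+βΔS = −(2.5 × 10⁻⁴)(-0.9)+(7.4 × 10⁻⁴)(+0.04) = 2.5 × 10⁻⁴ → stable
The 87–183 m interval has Δρ < 0: lighter water underlies denser water.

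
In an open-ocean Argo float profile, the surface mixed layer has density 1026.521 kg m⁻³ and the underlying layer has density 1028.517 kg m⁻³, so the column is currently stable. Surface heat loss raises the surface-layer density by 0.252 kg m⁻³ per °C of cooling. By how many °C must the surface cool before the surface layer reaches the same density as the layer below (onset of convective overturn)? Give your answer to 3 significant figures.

Density deficit of the surface layer: 1028.517 − 1026.521 = 1.996 kg m⁻³.
Required change = 1.996 / 0.252 = 7.92 °C.

7.92 °C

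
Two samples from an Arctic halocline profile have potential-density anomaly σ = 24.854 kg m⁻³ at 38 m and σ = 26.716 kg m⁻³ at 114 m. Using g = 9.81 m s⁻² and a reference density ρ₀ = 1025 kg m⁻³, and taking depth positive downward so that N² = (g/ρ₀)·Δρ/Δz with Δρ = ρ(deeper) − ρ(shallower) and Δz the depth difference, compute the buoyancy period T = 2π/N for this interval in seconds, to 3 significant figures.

410 s

Δρ = 1026.716 − 1024.854 = 1.862 kg m⁻³ over Δz = 114 − 38 = 76 m.
N² = (9.81/1025) × (1.862/76) = 2.3448 × 10⁻⁴ s⁻².
N = √(2.3448 × 10⁻⁴) = 0.015313 rad s⁻¹, so T = 2π/N = 410.32 s ≈ 410 s.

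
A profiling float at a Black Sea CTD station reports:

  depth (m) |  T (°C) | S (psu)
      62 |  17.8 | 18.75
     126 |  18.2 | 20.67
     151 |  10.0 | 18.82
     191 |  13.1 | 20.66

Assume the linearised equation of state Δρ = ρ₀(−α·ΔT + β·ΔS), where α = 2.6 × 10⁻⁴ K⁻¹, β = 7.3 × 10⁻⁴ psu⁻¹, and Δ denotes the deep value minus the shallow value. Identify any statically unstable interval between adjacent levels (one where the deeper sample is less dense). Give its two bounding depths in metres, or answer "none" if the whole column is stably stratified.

Evaluate Δρ/ρ₀ = −αΔT + βΔS across each adjacent pair:
  62–126 m: −αΔT+βΔS = −(2.6 × 10⁻⁴)(+0.4)+(7.3 × 10⁻⁴)(+1.92) = 1.3 × 10⁻³ → stable
  126–151 m: −αΔT+βΔS = −(2.6 × 10⁻⁴)(-8.2)+(7.3 × 10⁻⁴)(-1.85) = 7.8 × 10⁻⁴ → stable
  151–191 m: −αΔT+βΔS = −(2.6 × 10⁻⁴)(+3.1)+(7.3 × 10⁻⁴)(+1.84) = 5.4 × 10⁻⁴ → stable
Every interval has Δρ > 0: the column is stably stratified throughout.

none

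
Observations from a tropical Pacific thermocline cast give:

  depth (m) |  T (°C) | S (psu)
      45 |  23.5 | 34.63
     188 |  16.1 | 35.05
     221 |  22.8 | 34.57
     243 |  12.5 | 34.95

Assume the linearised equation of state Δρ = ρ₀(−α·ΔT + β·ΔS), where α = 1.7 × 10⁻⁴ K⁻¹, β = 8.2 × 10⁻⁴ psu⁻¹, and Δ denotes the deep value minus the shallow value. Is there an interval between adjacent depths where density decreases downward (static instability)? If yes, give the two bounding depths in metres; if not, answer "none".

Evaluate Δρ/ρ₀ = −αΔT + βΔS across each adjacent pair:
  45–188 m: −αΔT+βΔS = −(1.7 × 10⁻⁴)(-7.4)+(8.2 × 10⁻⁴)(+0.42) = 1.6 × 10⁻³ → stable
  188–221 m: −αΔT+βΔS = −(1.7 × 10⁻⁴)(+6.7)+(8.2 × 10⁻⁴)(-0.48) = -1.5 × 10⁻³ → UNSTABLE
  221–243 m: −αΔT+βΔS = −(1.7 × 10⁻⁴)(-10.3)+(8.2 × 10⁻⁴)(+0.38) = 2.1 × 10⁻³ → stable
The 188–221 m interval has Δρ < 0: lighter water underlies denser water.

188–221 m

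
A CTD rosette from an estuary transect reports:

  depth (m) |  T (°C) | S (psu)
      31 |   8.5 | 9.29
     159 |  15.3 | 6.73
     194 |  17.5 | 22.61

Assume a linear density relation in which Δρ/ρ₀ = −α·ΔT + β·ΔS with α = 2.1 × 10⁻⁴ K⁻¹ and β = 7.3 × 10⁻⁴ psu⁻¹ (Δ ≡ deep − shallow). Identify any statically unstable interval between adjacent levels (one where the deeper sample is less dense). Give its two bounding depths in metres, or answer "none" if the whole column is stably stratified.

31–159 m

Evaluate Δρ/ρ₀ = −αΔT + βΔS across each adjacent pair:
  31–159 m: −αΔT+βΔS = −(2.1 × 10⁻⁴)(+6.8)+(7.3 × 10⁻⁴)(-2.56) = -3.3 × 10⁻³ → UNSTABLE
  159–194 m: −αΔT+βΔS = −(2.1 × 10⁻⁴)(+2.2)+(7.3 × 10⁻⁴)(+15.88) = 0.011 → stable
The 31–159 m interval has Δρ < 0: lighter water underlies denser water.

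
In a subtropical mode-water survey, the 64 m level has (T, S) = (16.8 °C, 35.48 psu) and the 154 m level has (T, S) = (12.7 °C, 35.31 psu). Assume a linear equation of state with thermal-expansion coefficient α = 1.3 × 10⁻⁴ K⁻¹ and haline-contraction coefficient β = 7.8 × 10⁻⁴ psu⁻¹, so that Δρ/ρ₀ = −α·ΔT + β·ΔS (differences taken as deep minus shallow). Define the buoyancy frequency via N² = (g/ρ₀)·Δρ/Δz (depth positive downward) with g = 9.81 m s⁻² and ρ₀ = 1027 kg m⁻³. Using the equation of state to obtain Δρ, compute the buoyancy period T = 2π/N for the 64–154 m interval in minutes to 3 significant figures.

ΔT = -4.1 K, ΔS = -0.17 psu (deep − shallow).
Δρ/ρ₀ = −αΔT + βΔS = 5.33 × 10⁻⁴ − 1.326 × 10⁻⁴ = 4.004 × 10⁻⁴, so Δρ ≈ 0.4112 kg m⁻³.
N² = (g/ρ₀)·Δρ/Δz = g·(Δρ/ρ₀)/Δz = 9.81 × 4.004 × 10⁻⁴ / 90 = 4.3644 × 10⁻⁵ s⁻².
N = √(4.3644 × 10⁻⁵) = 6.6064 × 10⁻³ rad s⁻¹ → T = 2π/N = 951.08 s = 15.851 min ≈ 15.9 min.

15.9 min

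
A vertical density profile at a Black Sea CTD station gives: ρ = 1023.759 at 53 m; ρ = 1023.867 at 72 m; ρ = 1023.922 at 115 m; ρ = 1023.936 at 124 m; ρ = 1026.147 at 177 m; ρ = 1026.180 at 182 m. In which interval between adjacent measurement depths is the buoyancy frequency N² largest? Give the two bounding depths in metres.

124–177 m

Compute the density gradient over each adjacent pair:
  53–72 m: Δρ/Δz = 0.108/19 = 5.7 × 10⁻³ kg m⁻⁴
  72–115 m: Δρ/Δz = 0.055/43 = 1.3 × 10⁻³ kg m⁻⁴
  115–124 m: Δρ/Δz = 0.014/9 = 1.6 × 10⁻³ kg m⁻⁴
  124–177 m: Δρ/Δz = 2.211/53 = 0.042 kg m⁻⁴
  177–182 m: Δρ/Δz = 0.033/5 = 6.6 × 10⁻³ kg m⁻⁴
The largest gradient is in the 124–177 m interval — the pycnocline.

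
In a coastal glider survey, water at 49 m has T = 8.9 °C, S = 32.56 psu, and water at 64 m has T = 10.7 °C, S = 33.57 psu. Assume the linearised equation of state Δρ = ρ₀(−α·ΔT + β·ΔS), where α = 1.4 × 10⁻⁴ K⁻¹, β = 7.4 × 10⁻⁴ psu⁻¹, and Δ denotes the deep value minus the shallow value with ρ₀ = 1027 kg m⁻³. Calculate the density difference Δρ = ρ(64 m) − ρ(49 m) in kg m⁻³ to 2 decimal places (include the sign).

+0.51 kg m⁻³

ΔT = +1.8 K, ΔS = +1.01 psu (deep − shallow).
Δρ/ρ₀ = −(1.4 × 10⁻⁴)(+1.8) + (7.4 × 10⁻⁴)(+1.01) = 4.954 × 10⁻⁴.
Δρ = 1027 × (4.954 × 10⁻⁴) = +0.51 kg m⁻³.
Positive Δρ: denser below, stable.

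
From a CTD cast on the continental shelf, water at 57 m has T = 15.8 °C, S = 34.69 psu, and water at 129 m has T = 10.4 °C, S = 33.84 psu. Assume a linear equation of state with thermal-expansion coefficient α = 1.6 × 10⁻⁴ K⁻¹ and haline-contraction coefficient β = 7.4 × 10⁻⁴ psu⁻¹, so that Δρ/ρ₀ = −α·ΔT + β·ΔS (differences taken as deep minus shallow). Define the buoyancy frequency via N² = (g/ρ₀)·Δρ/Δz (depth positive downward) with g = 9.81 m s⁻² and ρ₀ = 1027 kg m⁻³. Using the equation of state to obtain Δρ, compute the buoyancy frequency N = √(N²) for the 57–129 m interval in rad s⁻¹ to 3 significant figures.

5.66 × 10⁻³ rad s⁻¹

ΔT = -5.4 K, ΔS = -0.85 psu (deep − shallow).
Δρ/ρ₀ = −αΔT + βΔS = 8.64 × 10⁻⁴ − 6.29 × 10⁻⁴ = 2.35 × 10⁻⁴, so Δρ ≈ 0.2413 kg m⁻³.
N² = (g/ρ₀)·Δρ/Δz = g·(Δρ/ρ₀)/Δz = 9.81 × 2.35 × 10⁻⁴ / 72 = 3.2019 × 10⁻⁵ s⁻².
N = √(3.2019 × 10⁻⁵) = 5.6585 × 10⁻³ rad s⁻¹ ≈ 5.66 × 10⁻³ rad s⁻¹.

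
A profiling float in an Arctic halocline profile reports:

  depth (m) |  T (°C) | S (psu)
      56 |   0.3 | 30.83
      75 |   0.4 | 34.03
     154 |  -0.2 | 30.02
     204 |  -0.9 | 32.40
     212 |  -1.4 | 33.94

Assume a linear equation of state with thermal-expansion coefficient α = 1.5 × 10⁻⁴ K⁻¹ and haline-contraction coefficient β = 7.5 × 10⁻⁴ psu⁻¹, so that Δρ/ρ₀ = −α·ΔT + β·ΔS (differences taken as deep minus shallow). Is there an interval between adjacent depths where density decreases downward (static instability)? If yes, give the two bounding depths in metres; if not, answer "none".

75–154 m

Evaluate Δρ/ρ₀ = −αΔT + βΔS across each adjacent pair:
  56–75 m: −αΔT+βΔS = −(1.5 × 10⁻⁴)(+0.1)+(7.5 × 10⁻⁴)(+3.20) = 2.4 × 10⁻³ → stable
  75–154 m: −αΔT+βΔS = −(1.5 × 10⁻⁴)(-0.6)+(7.5 × 10⁻⁴)(-4.01) = -2.9 × 10⁻³ → UNSTABLE
  154–204 m: −αΔT+βΔS = −(1.5 × 10⁻⁴)(-0.7)+(7.5 × 10⁻⁴)(+2.38) = 1.9 × 10⁻³ → stable
  204–212 m: −αΔT+βΔS = −(1.5 × 10⁻⁴)(-0.5)+(7.5 × 10⁻⁴)(+1.54) = 1.2 × 10⁻³ → stable
The 75–154 m interval has Δρ < 0: lighter water underlies denser water.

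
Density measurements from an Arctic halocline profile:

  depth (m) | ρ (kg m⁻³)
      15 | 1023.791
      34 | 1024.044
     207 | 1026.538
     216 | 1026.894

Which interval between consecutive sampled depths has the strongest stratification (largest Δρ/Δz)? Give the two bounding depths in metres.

207–216 m

Compute the density gradient over each adjacent pair:
  15–34 m: Δρ/Δz = 0.253/19 = 0.013 kg m⁻⁴
  34–207 m: Δρ/Δz = 2.494/173 = 0.014 kg m⁻⁴
  207–216 m: Δρ/Δz = 0.356/9 = 0.040 kg m⁻⁴
The largest gradient is in the 207–216 m interval — the pycnocline.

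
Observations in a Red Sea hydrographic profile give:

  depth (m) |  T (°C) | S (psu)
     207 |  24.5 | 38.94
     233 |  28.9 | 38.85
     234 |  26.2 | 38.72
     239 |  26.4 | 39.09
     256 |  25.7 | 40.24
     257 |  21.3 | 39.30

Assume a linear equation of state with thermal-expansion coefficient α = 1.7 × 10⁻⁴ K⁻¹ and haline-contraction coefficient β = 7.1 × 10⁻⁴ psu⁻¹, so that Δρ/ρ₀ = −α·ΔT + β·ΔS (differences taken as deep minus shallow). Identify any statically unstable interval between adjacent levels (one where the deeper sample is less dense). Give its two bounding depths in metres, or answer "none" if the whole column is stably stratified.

Evaluate Δρ/ρ₀ = −αΔT + βΔS across each adjacent pair:
  207–233 m: −αΔT+βΔS = −(1.7 × 10⁻⁴)(+4.4)+(7.1 × 10⁻⁴)(-0.09) = -8.1 × 10⁻⁴ → UNSTABLE
  233–234 m: −αΔT+βΔS = −(1.7 × 10⁻⁴)(-2.7)+(7.1 × 10⁻⁴)(-0.13) = 3.7 × 10⁻⁴ → stable
  234–239 m: −αΔT+βΔS = −(1.7 × 10⁻⁴)(+0.2)+(7.1 × 10⁻⁴)(+0.37) = 2.3 × 10⁻⁴ → stable
  239–256 m: −αΔT+βΔS = −(1.7 × 10⁻⁴)(-0.7)+(7.1 × 10⁻⁴)(+1.15) = 9.4 × 10⁻⁴ → stable
  256–257 m: −αΔT+βΔS = −(1.7 × 10⁻⁴)(-4.4)+(7.1 × 10⁻⁴)(-0.94) = 8.1 × 10⁻⁵ → stable
The 207–233 m interval has Δρ < 0: lighter water underlies denser water.

207–233 m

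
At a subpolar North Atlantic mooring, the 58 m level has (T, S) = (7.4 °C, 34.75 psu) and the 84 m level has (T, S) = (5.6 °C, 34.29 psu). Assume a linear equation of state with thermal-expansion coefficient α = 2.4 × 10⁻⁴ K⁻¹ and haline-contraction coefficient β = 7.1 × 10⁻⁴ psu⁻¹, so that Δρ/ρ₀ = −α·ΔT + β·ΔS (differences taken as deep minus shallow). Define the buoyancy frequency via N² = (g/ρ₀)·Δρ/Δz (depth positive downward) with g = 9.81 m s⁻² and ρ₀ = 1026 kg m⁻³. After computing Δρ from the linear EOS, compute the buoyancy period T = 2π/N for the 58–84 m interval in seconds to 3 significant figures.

996 s

ΔT = -1.8 K, ΔS = -0.46 psu (deep − shallow).
Δρ/ρ₀ = −αΔT + βΔS = 4.32 × 10⁻⁴ − 3.266 × 10⁻⁴ = 1.054 × 10⁻⁴, so Δρ ≈ 0.1081 kg m⁻³.
N² = (g/ρ₀)·Δρ/Δz = g·(Δρ/ρ₀)/Δz = 9.81 × 1.054 × 10⁻⁴ / 26 = 3.9768 × 10⁻⁵ s⁻².
N = √(3.9768 × 10⁻⁵) = 6.3062 × 10⁻³ rad s⁻¹ → T = 2π/N = 996.35 s ≈ 996 s.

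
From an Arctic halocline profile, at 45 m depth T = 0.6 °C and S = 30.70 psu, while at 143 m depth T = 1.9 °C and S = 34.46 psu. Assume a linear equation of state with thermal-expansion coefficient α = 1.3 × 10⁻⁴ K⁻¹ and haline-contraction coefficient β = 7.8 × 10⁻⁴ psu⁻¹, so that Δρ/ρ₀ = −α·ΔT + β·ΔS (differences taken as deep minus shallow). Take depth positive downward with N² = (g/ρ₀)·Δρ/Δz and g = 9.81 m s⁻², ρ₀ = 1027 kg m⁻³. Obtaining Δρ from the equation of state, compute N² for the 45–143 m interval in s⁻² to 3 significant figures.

ΔT = +1.3 K, ΔS = +3.76 psu (deep − shallow).
Δρ/ρ₀ = −αΔT + βΔS = -1.69 × 10⁻⁴ + 2.9328 × 10⁻³ = 2.7638 × 10⁻³, so Δρ ≈ 2.838 kg m⁻³.
N² = (g/ρ₀)·Δρ/Δz = g·(Δρ/ρ₀)/Δz = 9.81 × 2.7638 × 10⁻³ / 98 = 2.7666 × 10⁻⁴ s⁻² ≈ 2.77 × 10⁻⁴ s⁻².

2.77 × 10⁻⁴ s⁻²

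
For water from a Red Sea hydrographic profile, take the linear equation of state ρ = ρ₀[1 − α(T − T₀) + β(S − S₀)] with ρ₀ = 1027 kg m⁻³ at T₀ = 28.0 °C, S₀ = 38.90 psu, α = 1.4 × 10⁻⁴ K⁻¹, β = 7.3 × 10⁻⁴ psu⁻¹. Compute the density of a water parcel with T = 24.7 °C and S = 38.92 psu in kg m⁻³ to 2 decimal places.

1027.49 kg m⁻³

T − T₀ = -3.3 K, S − S₀ = +0.02 psu.
Bracket = 1 − α·(-3.3) + β·(+0.02) = 1 + (4.766 × 10⁻⁴) = 1.0004766.
ρ = 1027 × 1.0004766 = 1027.49 kg m⁻³.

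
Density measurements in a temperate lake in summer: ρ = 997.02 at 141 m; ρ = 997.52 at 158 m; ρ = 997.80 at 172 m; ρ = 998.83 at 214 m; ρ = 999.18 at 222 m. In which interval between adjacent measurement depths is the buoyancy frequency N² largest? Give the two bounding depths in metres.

Compute the density gradient over each adjacent pair:
  141–158 m: Δρ/Δz = 0.50/17 = 0.029 kg m⁻⁴
  158–172 m: Δρ/Δz = 0.28/14 = 0.020 kg m⁻⁴
  172–214 m: Δρ/Δz = 1.03/42 = 0.025 kg m⁻⁴
  214–222 m: Δρ/Δz = 0.35/8 = 0.044 kg m⁻⁴
The largest gradient is in the 214–222 m interval — the pycnocline.

214–222 m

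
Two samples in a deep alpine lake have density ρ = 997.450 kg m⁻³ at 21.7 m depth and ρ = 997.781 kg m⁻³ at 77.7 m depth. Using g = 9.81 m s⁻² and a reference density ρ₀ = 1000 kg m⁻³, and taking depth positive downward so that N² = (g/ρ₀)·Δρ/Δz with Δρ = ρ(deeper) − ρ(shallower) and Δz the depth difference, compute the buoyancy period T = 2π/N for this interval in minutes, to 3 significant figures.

13.8 min

Δρ = 997.781 − 997.450 = 0.331 kg m⁻³ over Δz = 77.7 − 21.7 = 56 m.
N² = (9.81/1000) × (0.331/56) = 5.7984 × 10⁻⁵ s⁻².
N = √(5.7984 × 10⁻⁵) = 7.6147 × 10⁻³ rad s⁻¹, so T = 2π/N = 825.14 s = 13.752 min ≈ 13.8 min.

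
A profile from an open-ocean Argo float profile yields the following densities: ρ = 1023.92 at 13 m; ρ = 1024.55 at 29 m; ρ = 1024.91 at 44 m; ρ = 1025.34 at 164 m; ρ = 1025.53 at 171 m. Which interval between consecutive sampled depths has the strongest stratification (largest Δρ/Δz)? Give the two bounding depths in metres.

13–29 m

Compute the density gradient over each adjacent pair:
  13–29 m: Δρ/Δz = 0.63/16 = 0.039 kg m⁻⁴
  29–44 m: Δρ/Δz = 0.36/15 = 0.024 kg m⁻⁴
  44–164 m: Δρ/Δz = 0.43/120 = 3.6 × 10⁻³ kg m⁻⁴
  164–171 m: Δρ/Δz = 0.19/7 = 0.027 kg m⁻⁴
The largest gradient is in the 13–29 m interval — the pycnocline.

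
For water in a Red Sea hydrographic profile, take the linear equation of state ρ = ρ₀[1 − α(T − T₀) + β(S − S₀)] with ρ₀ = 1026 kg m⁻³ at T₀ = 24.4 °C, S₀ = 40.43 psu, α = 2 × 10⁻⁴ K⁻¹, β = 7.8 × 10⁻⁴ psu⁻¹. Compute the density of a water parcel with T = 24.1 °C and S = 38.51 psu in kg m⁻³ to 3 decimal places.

T − T₀ = -0.3 K, S − S₀ = -1.92 psu.
Bracket = 1 − α·(-0.3) + β·(-1.92) = 1 + (-1.4376 × 10⁻³) = 0.9985624.
ρ = 1026 × 0.9985624 = 1024.525 kg m⁻³.

1024.525 kg m⁻³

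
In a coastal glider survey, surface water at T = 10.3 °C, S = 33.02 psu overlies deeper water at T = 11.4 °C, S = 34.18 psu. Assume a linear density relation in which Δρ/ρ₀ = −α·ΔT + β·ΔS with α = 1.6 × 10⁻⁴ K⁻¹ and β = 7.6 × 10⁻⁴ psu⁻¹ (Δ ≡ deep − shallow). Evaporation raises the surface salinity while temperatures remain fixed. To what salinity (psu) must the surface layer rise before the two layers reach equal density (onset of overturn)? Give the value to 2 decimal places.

Neutral buoyancy requires −α(T_deep − T_surf) + β(S_deep − S_surf′) = 0.
S_surf′ = S_deep − (α/β)·ΔT = 34.18 − (1.6 × 10⁻⁴/7.6 × 10⁻⁴)·(+1.1) = 33.9484 psu.
Increase required: 33.9484 − 33.02 = 0.9284 psu.

33.95 psu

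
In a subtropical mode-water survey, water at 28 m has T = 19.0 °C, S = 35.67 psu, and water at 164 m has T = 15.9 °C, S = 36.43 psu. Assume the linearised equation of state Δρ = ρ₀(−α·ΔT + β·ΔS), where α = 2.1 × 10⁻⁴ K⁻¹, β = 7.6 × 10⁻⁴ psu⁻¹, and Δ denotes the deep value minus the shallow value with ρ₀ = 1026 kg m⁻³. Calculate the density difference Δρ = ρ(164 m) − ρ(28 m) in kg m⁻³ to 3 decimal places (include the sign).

+1.261 kg m⁻³

ΔT = -3.1 K, ΔS = +0.76 psu (deep − shallow).
Δρ/ρ₀ = −(2.1 × 10⁻⁴)(-3.1) + (7.6 × 10⁻⁴)(+0.76) = 1.2286 × 10⁻³.
Δρ = 1026 × (1.2286 × 10⁻³) = +1.261 kg m⁻³.
Positive Δρ: denser below, stable.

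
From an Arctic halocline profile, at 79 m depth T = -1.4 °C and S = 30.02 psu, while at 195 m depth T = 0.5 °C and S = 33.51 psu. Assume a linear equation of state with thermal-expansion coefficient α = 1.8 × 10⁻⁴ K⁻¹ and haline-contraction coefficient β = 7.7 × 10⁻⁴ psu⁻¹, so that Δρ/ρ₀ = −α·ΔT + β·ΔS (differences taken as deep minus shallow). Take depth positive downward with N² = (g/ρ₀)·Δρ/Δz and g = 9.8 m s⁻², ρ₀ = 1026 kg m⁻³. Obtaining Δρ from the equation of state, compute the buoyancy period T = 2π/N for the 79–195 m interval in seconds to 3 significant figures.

446 s

ΔT = +1.9 K, ΔS = +3.49 psu (deep − shallow).
Δρ/ρ₀ = −αΔT + βΔS = -3.42 × 10⁻⁴ + 2.6873 × 10⁻³ = 2.3453 × 10⁻³, so Δρ ≈ 2.406 kg m⁻³.
N² = (g/ρ₀)·Δρ/Δz = g·(Δρ/ρ₀)/Δz = 9.8 × 2.3453 × 10⁻³ / 116 = 1.9814 × 10⁻⁴ s⁻².
N = √(1.9814 × 10⁻⁴) = 0.014076 rad s⁻¹ → T = 2π/N = 446.38 s ≈ 446 s.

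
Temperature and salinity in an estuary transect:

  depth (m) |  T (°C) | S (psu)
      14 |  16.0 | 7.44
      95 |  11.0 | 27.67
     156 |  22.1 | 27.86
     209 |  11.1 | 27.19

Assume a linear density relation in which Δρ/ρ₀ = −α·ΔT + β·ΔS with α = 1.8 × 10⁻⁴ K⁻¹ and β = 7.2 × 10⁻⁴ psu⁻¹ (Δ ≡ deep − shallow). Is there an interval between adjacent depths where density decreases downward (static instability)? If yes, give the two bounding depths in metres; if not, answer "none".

Evaluate Δρ/ρ₀ = −αΔT + βΔS across each adjacent pair:
  14–95 m: −αΔT+βΔS = −(1.8 × 10⁻⁴)(-5.0)+(7.2 × 10⁻⁴)(+20.23) = 0.015 → stable
  95–156 m: −αΔT+βΔS = −(1.8 × 10⁻⁴)(+11.1)+(7.2 × 10⁻⁴)(+0.19) = -1.9 × 10⁻³ → UNSTABLE
  156–209 m: −αΔT+βΔS = −(1.8 × 10⁻⁴)(-11.0)+(7.2 × 10⁻⁴)(-0.67) = 1.5 × 10⁻³ → stable
The 95–156 m interval has Δρ < 0: lighter water underlies denser water.

95–156 m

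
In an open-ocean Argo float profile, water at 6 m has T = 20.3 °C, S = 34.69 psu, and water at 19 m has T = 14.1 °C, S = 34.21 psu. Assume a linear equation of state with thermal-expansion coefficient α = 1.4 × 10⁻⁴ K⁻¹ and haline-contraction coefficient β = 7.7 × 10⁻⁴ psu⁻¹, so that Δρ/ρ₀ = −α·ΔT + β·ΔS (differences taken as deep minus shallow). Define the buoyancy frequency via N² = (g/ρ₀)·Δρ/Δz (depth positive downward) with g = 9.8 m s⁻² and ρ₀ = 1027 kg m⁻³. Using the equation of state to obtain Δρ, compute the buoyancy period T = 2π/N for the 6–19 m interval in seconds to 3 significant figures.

ΔT = -6.2 K, ΔS = -0.48 psu (deep − shallow).
Δρ/ρ₀ = −αΔT + βΔS = 8.68 × 10⁻⁴ − 3.696 × 10⁻⁴ = 4.984 × 10⁻⁴, so Δρ ≈ 0.5119 kg m⁻³.
N² = (g/ρ₀)·Δρ/Δz = g·(Δρ/ρ₀)/Δz = 9.8 × 4.984 × 10⁻⁴ / 13 = 3.7572 × 10⁻⁴ s⁻².
N = √(3.7572 × 10⁻⁴) = 0.019383 rad s⁻¹ → T = 2π/N = 324.16 s ≈ 324 s.

324 s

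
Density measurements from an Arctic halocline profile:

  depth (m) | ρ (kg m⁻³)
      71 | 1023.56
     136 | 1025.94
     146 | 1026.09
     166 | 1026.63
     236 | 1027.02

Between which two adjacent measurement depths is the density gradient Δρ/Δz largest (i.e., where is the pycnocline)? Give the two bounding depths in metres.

71–136 m

Compute the density gradient over each adjacent pair:
  71–136 m: Δρ/Δz = 2.38/65 = 0.037 kg m⁻⁴
  136–146 m: Δρ/Δz = 0.15/10 = 0.015 kg m⁻⁴
  146–166 m: Δρ/Δz = 0.54/20 = 0.027 kg m⁻⁴
  166–236 m: Δρ/Δz = 0.39/70 = 5.6 × 10⁻³ kg m⁻⁴
The largest gradient is in the 71–136 m interval — the pycnocline.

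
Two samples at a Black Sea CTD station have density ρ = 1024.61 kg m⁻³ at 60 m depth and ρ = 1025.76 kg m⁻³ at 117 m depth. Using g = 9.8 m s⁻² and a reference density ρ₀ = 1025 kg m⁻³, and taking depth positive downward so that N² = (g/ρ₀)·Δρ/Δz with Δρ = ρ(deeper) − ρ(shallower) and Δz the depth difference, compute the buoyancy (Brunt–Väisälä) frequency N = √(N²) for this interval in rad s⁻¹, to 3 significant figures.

0.0139 rad s⁻¹

Δρ = 1025.76 − 1024.61 = 1.15 kg m⁻³ over Δz = 117 − 60 = 57 m.
N² = (9.8/1025) × (1.15/57) = 1.9290 × 10⁻⁴ s⁻².
N = √(1.9290 × 10⁻⁴) = 0.013889 rad s⁻¹ ≈ 0.0139 rad s⁻¹.
Since Δρ > 0 the layer is stably stratified.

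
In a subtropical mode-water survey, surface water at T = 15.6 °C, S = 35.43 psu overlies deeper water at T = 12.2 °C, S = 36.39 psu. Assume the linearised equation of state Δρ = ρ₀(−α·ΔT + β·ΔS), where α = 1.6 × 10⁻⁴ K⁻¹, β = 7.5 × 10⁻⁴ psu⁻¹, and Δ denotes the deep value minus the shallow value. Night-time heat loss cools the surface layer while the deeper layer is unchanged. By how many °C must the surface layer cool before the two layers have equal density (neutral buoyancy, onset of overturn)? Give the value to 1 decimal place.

7.9 °C

Neutral buoyancy requires Δρ = 0, i.e. −α(T_deep − T_surf′) + β(S_deep − S_surf) = 0.
T_surf′ = T_deep − (β/α)·ΔS = 12.2 − (7.5 × 10⁻⁴/1.6 × 10⁻⁴)·(+0.96) = 7.700 °C.
Cooling required: 15.6 − (7.700) = 7.900 °C.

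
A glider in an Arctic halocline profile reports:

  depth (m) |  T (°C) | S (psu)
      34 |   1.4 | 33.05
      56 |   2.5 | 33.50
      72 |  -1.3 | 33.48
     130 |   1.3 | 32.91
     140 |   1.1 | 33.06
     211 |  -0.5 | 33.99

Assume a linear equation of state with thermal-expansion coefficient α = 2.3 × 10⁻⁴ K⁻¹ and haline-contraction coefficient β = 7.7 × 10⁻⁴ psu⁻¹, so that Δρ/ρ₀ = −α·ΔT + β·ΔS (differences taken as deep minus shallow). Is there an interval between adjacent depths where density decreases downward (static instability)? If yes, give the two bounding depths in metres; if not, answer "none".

72–130 m

Evaluate Δρ/ρ₀ = −αΔT + βΔS across each adjacent pair:
  34–56 m: −αΔT+βΔS = −(2.3 × 10⁻⁴)(+1.1)+(7.7 × 10⁻⁴)(+0.45) = 9.3 × 10⁻⁵ → stable
  56–72 m: −αΔT+βΔS = −(2.3 × 10⁻⁴)(-3.8)+(7.7 × 10⁻⁴)(-0.02) = 8.6 × 10⁻⁴ → stable
  72–130 m: −αΔT+βΔS = −(2.3 × 10⁻⁴)(+2.6)+(7.7 × 10⁻⁴)(-0.57) = -1.0 × 10⁻³ → UNSTABLE
  130–140 m: −αΔT+βΔS = −(2.3 × 10⁻⁴)(-0.2)+(7.7 × 10⁻⁴)(+0.15) = 1.6 × 10⁻⁴ → stable
  140–211 m: −αΔT+βΔS = −(2.3 × 10⁻⁴)(-1.6)+(7.7 × 10⁻⁴)(+0.93) = 1.1 × 10⁻³ → stable
The 72–130 m interval has Δρ < 0: lighter water underlies denser water.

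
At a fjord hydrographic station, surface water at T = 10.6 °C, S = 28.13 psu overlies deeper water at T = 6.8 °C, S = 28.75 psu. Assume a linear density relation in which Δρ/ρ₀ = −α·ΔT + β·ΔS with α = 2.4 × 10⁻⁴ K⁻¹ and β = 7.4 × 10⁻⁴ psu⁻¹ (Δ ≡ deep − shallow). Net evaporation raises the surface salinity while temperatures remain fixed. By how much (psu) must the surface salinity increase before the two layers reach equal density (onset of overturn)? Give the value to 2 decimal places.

1.85 psu

Neutral buoyancy requires −α(T_deep − T_surf) + β(S_deep − S_surf′) = 0.
S_surf′ = S_deep − (α/β)·ΔT = 28.75 − (2.4 × 10⁻⁴/7.4 × 10⁻⁴)·(-3.8) = 29.9824 psu.
Increase required: 29.9824 − 28.13 = 1.8524 psu.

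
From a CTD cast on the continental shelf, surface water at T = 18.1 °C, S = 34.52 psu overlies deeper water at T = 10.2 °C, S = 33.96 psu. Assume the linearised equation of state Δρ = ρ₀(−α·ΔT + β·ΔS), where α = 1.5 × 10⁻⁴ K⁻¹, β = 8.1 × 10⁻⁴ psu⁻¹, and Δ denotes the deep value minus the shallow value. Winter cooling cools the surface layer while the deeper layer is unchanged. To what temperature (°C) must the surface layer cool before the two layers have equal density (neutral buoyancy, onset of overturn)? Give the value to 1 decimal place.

Neutral buoyancy requires Δρ = 0, i.e. −α(T_deep − T_surf′) + β(S_deep − S_surf) = 0.
T_surf′ = T_deep − (β/α)·ΔS = 10.2 − (8.1 × 10⁻⁴/1.5 × 10⁻⁴)·(-0.56) = 13.224 °C.
Cooling required: 18.1 − (13.224) = 4.876 °C.

13.2 °C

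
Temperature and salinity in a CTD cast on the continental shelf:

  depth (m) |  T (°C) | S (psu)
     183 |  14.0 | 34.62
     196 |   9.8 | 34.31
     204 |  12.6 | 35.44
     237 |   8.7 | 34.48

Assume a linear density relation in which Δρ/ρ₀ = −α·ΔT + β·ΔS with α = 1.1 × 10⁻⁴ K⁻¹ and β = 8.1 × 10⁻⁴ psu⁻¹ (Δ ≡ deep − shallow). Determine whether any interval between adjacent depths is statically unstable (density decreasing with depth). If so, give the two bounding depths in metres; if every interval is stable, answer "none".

204–237 m

Evaluate Δρ/ρ₀ = −αΔT + βΔS across each adjacent pair:
  183–196 m: −αΔT+βΔS = −(1.1 × 10⁻⁴)(-4.2)+(8.1 × 10⁻⁴)(-0.31) = 2.1 × 10⁻⁴ → stable
  196–204 m: −αΔT+βΔS = −(1.1 × 10⁻⁴)(+2.8)+(8.1 × 10⁻⁴)(+1.13) = 6.1 × 10⁻⁴ → stable
  204–237 m: −αΔT+βΔS = −(1.1 × 10⁻⁴)(-3.9)+(8.1 × 10⁻⁴)(-0.96) = -3.5 × 10⁻⁴ → UNSTABLE
The 204–237 m interval has Δρ < 0: lighter water underlies denser water.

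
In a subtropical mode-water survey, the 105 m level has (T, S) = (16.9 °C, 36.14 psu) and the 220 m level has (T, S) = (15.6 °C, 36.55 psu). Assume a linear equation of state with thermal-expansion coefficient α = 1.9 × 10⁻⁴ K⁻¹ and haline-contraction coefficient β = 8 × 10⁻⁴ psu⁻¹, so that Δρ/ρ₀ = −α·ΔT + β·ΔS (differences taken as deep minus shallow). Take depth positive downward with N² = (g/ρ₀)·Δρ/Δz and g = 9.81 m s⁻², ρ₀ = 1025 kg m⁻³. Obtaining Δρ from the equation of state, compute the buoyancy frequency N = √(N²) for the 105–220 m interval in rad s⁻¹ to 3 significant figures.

ΔT = -1.3 K, ΔS = +0.41 psu (deep − shallow).
Δρ/ρ₀ = −αΔT + βΔS = 2.47 × 10⁻⁴ + 3.28 × 10⁻⁴ = 5.75 × 10⁻⁴, so Δρ ≈ 0.5894 kg m⁻³.
N² = (g/ρ₀)·Δρ/Δz = g·(Δρ/ρ₀)/Δz = 9.81 × 5.75 × 10⁻⁴ / 115 = 4.9050 × 10⁻⁵ s⁻².
N = √(4.9050 × 10⁻⁵) = 7.0036 × 10⁻³ rad s⁻¹ ≈ 7.00 × 10⁻³ rad s⁻¹.

7.00 × 10⁻³ rad s⁻¹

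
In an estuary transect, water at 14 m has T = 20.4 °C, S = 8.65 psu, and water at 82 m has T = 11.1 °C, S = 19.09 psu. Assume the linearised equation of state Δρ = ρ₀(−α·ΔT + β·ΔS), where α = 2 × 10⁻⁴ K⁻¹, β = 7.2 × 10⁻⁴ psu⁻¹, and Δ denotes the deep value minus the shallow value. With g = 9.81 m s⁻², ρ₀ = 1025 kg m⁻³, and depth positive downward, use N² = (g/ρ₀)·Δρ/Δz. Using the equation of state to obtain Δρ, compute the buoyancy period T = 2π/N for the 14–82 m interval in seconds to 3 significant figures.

171 s

ΔT = -9.3 K, ΔS = +10.44 psu (deep − shallow).
Δρ/ρ₀ = −αΔT + βΔS = 1.86 × 10⁻³ + 7.5168 × 10⁻³ = 9.3768 × 10⁻³, so Δρ ≈ 9.611 kg m⁻³.
N² = (g/ρ₀)·Δρ/Δz = g·(Δρ/ρ₀)/Δz = 9.81 × 9.3768 × 10⁻³ / 68 = 1.3527 × 10⁻³ s⁻².
N = √(1.3527 × 10⁻³) = 0.036779 rad s⁻¹ → T = 2π/N = 170.84 s ≈ 171 s.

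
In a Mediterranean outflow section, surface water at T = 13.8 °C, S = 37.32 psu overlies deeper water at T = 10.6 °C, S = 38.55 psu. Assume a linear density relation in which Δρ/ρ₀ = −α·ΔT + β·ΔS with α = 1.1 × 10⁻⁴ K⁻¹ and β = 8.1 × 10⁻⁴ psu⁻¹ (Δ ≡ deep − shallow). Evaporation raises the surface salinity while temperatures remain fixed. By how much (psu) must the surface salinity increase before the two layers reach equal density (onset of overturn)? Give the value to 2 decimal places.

1.66 psu

Neutral buoyancy requires −α(T_deep − T_surf) + β(S_deep − S_surf′) = 0.
S_surf′ = S_deep − (α/β)·ΔT = 38.55 − (1.1 × 10⁻⁴/8.1 × 10⁻⁴)·(-3.2) = 38.9846 psu.
Increase required: 38.9846 − 37.32 = 1.6646 psu.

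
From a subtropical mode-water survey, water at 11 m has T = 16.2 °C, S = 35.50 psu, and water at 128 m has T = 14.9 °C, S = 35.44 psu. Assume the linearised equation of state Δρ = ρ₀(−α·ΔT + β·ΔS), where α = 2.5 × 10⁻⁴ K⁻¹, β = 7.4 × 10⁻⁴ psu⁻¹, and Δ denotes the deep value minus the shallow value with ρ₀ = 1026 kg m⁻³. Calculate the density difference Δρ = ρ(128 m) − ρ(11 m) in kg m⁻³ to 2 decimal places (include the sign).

+0.29 kg m⁻³

ΔT = -1.3 K, ΔS = -0.06 psu (deep − shallow).
Δρ/ρ₀ = −(2.5 × 10⁻⁴)(-1.3) + (7.4 × 10⁻⁴)(-0.06) = 2.806 × 10⁻⁴.
Δρ = 1026 × (2.806 × 10⁻⁴) = +0.29 kg m⁻³.
Positive Δρ: denser below, stable.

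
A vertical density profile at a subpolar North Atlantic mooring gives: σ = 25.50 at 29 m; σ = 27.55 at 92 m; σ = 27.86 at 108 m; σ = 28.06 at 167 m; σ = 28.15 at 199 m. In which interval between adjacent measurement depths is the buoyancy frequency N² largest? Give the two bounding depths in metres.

29–92 m

Compute the density gradient over each adjacent pair:
  29–92 m: Δρ/Δz = 2.05/63 = 0.033 kg m⁻⁴
  92–108 m: Δρ/Δz = 0.31/16 = 0.019 kg m⁻⁴
  108–167 m: Δρ/Δz = 0.20/59 = 3.4 × 10⁻³ kg m⁻⁴
  167–199 m: Δρ/Δz = 0.09/32 = 2.8 × 10⁻³ kg m⁻⁴
The largest gradient is in the 29–92 m interval — the pycnocline.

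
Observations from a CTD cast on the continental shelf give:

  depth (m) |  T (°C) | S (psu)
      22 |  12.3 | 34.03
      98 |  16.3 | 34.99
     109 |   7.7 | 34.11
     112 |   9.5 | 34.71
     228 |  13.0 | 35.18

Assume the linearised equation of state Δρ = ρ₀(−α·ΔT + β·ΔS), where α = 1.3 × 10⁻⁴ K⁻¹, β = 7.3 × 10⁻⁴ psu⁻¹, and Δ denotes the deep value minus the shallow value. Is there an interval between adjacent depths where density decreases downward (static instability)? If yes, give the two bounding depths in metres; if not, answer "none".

Evaluate Δρ/ρ₀ = −αΔT + βΔS across each adjacent pair:
  22–98 m: −αΔT+βΔS = −(1.3 × 10⁻⁴)(+4.0)+(7.3 × 10⁻⁴)(+0.96) = 1.8 × 10⁻⁴ → stable
  98–109 m: −αΔT+βΔS = −(1.3 × 10⁻⁴)(-8.6)+(7.3 × 10⁻⁴)(-0.88) = 4.8 × 10⁻⁴ → stable
  109–112 m: −αΔT+βΔS = −(1.3 × 10⁻⁴)(+1.8)+(7.3 × 10⁻⁴)(+0.60) = 2.0 × 10⁻⁴ → stable
  112–228 m: −αΔT+βΔS = −(1.3 × 10⁻⁴)(+3.5)+(7.3 × 10⁻⁴)(+0.47) = -1.1 × 10⁻⁴ → UNSTABLE
The 112–228 m interval has Δρ < 0: lighter water underlies denser water.

112–228 m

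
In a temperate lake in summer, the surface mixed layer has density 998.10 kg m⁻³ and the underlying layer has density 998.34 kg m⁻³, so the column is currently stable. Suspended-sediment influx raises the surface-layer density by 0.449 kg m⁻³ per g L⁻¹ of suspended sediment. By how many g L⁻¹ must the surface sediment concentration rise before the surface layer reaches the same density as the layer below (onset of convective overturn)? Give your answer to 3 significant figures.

0.535 g L⁻¹

Density deficit of the surface layer: 998.34 − 998.10 = 0.24 kg m⁻³.
Required change = 0.24 / 0.449 = 0.535 g L⁻¹.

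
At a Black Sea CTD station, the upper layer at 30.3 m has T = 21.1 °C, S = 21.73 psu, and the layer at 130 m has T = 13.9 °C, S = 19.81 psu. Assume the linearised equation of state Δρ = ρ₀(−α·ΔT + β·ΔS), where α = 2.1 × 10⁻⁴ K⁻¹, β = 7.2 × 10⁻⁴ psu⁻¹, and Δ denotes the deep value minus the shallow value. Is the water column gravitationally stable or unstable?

ΔT = 13.9 − 21.1 = -7.2 K and ΔS = 19.81 − 21.73 = -1.92 psu (deep − shallow).
−αΔT = 1.512 × 10⁻³; βΔS = -1.3824 × 10⁻³; sum Δρ/ρ₀ = 1.296 × 10⁻⁴.
Δρ/ρ₀ > 0, so Δρ > 0: deeper water is denser → statically stable.

stable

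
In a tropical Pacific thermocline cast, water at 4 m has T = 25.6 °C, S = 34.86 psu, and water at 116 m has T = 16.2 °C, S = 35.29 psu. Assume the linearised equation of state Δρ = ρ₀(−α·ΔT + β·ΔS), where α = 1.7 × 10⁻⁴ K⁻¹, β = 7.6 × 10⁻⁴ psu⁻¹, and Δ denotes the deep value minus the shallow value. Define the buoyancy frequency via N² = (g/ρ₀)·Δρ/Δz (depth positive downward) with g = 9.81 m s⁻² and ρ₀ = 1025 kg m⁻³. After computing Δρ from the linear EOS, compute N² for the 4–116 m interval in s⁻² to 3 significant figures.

ΔT = -9.4 K, ΔS = +0.43 psu (deep − shallow).
Δρ/ρ₀ = −αΔT + βΔS = 1.598 × 10⁻³ + 3.268 × 10⁻⁴ = 1.9248 × 10⁻³, so Δρ ≈ 1.973 kg m⁻³.
N² = (g/ρ₀)·Δρ/Δz = g·(Δρ/ρ₀)/Δz = 9.81 × 1.9248 × 10⁻³ / 112 = 1.6859 × 10⁻⁴ s⁻² ≈ 1.69 × 10⁻⁴ s⁻².

1.69 × 10⁻⁴ s⁻²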